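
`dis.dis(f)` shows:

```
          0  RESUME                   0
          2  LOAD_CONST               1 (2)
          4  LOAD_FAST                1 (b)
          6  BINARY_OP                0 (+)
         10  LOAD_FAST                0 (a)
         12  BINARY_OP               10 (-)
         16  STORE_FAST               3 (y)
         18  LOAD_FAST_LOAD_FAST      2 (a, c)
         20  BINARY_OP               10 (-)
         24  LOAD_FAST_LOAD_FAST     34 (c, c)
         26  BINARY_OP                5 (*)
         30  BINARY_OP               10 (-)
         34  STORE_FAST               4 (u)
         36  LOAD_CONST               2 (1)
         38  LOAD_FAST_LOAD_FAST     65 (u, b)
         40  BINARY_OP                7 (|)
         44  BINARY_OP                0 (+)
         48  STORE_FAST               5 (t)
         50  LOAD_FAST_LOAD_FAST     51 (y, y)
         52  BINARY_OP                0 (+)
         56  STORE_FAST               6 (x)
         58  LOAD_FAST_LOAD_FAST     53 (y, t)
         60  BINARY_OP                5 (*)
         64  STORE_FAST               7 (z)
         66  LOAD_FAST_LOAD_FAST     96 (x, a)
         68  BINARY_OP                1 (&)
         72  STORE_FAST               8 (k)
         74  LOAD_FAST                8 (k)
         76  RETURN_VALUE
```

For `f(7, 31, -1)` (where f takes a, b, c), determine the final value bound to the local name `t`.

LOAD_CONST → push 2. Stack: [2]
LOAD_FAST b → push 31. Stack: [2, 31]
BINARY_OP + → 2 + 31 = 33. Stack: [33]
LOAD_FAST a → push 7. Stack: [33, 7]
BINARY_OP - → 33 - 7 = 26. Stack: [26]
STORE_FAST y → y=26. Stack: []
LOAD_FAST_LOAD_FAST a,c → push 7,-1. Stack: [7, -1]
BINARY_OP - → 7 - -1 = 8. Stack: [8]
LOAD_FAST_LOAD_FAST c,c → push -1,-1. Stack: [8, -1, -1]
BINARY_OP * → -1 * -1 = 1. Stack: [8, 1]
BINARY_OP - → 8 - 1 = 7. Stack: [7]
STORE_FAST u → u=7. Stack: []
LOAD_CONST → push 1. Stack: [1]
LOAD_FAST_LOAD_FAST u,b → push 7,31. Stack: [1, 7, 31]
BINARY_OP | → 7 | 31 = 31. Stack: [1, 31]
BINARY_OP + → 1 + 31 = 32. Stack: [32]
STORE_FAST t → t=32. Stack: []
LOAD_FAST_LOAD_FAST y,y → push 26,26. Stack: [26, 26]
BINARY_OP + → 26 + 26 = 52. Stack: [52]
STORE_FAST x → x=52. Stack: []
LOAD_FAST_LOAD_FAST y,t → push 26,32. Stack: [26, 32]
BINARY_OP * → 26 * 32 = 832. Stack: [832]
STORE_FAST z → z=832. Stack: []
LOAD_FAST_LOAD_FAST x,a → push 52,7. Stack: [52, 7]
BINARY_OP & → 52 & 7 = 4. Stack: [4]
STORE_FAST k → k=4. Stack: []
LOAD_FAST k → push 4. Stack: [4]
RETURN_VALUE → return 4.

32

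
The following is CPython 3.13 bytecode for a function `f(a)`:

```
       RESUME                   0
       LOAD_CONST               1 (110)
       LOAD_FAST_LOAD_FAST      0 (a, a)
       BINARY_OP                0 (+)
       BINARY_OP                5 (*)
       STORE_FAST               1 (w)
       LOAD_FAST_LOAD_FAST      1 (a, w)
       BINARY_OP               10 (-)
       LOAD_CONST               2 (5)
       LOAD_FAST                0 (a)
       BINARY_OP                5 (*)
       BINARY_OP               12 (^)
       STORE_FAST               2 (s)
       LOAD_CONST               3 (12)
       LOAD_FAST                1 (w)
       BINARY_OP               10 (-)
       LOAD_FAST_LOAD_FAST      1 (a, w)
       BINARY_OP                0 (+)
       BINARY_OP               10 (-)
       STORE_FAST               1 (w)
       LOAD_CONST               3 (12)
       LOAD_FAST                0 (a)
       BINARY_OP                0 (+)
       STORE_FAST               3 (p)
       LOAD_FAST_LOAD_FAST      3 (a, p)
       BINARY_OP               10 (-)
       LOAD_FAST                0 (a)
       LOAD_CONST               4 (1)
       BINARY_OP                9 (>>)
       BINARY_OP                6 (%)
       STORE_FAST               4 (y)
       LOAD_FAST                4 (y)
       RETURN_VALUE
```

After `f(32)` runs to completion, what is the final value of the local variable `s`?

-7168

LOAD_CONST → push 110. Stack: [110]
LOAD_FAST_LOAD_FAST a,a → push 32,32. Stack: [110, 32, 32]
BINARY_OP + → 32 + 32 = 64. Stack: [110, 64]
BINARY_OP * → 110 * 64 = 7040. Stack: [7040]
STORE_FAST w → w=7040. Stack: []
LOAD_FAST_LOAD_FAST a,w → push 32,7040. Stack: [32, 7040]
BINARY_OP - → 32 - 7040 = -7008. Stack: [-7008]
LOAD_CONST → push 5. Stack: [-7008, 5]
LOAD_FAST a → push 32. Stack: [-7008, 5, 32]
BINARY_OP * → 5 * 32 = 160. Stack: [-7008, 160]
BINARY_OP ^ → -7008 ^ 160 = -7168. Stack: [-7168]
STORE_FAST s → s=-7168. Stack: []
LOAD_CONST → push 12. Stack: [12]
LOAD_FAST w → push 7040. Stack: [12, 7040]
BINARY_OP - → 12 - 7040 = -7028. Stack: [-7028]
LOAD_FAST_LOAD_FAST a,w → push 32,7040. Stack: [-7028, 32, 7040]
BINARY_OP + → 32 + 7040 = 7072. Stack: [-7028, 7072]
BINARY_OP - → -7028 - 7072 = -14100. Stack: [-14100]
STORE_FAST w → w=-14100. Stack: []
LOAD_CONST → push 12. Stack: [12]
LOAD_FAST a → push 32. Stack: [12, 32]
BINARY_OP + → 12 + 32 = 44. Stack: [44]
STORE_FAST p → p=44. Stack: []
LOAD_FAST_LOAD_FAST a,p → push 32,44. Stack: [32, 44]
BINARY_OP - → 32 - 44 = -12. Stack: [-12]
LOAD_FAST a → push 32. Stack: [-12, 32]
LOAD_CONST → push 1. Stack: [-12, 32, 1]
BINARY_OP >> → 32 >> 1 = 16. Stack: [-12, 16]
BINARY_OP % → -12 % 16 = 4. Stack: [4]
STORE_FAST y → y=4. Stack: []
LOAD_FAST y → push 4. Stack: [4]
RETURN_VALUE → return 4.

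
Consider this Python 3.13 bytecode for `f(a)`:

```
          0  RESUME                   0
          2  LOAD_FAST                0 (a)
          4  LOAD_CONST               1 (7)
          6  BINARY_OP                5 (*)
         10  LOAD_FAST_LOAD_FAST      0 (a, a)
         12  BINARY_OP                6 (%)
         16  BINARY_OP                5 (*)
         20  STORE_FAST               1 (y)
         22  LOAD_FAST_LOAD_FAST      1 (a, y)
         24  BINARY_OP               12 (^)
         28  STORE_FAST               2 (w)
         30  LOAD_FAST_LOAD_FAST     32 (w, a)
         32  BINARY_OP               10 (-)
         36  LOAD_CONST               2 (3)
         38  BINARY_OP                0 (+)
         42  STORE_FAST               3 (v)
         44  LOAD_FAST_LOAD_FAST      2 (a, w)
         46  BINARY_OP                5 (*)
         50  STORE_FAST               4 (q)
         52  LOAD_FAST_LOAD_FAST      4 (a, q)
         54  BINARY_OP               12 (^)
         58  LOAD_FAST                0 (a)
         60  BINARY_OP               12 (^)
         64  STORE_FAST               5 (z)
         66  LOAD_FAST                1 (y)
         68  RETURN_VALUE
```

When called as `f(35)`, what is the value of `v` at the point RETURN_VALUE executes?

3

LOAD_FAST a → push 35. Stack: [35]
LOAD_CONST → push 7. Stack: [35, 7]
BINARY_OP * → 35 * 7 = 245. Stack: [245]
LOAD_FAST_LOAD_FAST a,a → push 35,35. Stack: [245, 35, 35]
BINARY_OP % → 35 % 35 = 0. Stack: [245, 0]
BINARY_OP * → 245 * 0 = 0. Stack: [0]
STORE_FAST y → y=0. Stack: []
LOAD_FAST_LOAD_FAST a,y → push 35,0. Stack: [35, 0]
BINARY_OP ^ → 35 ^ 0 = 35. Stack: [35]
STORE_FAST w → w=35. Stack: []
LOAD_FAST_LOAD_FAST w,a → push 35,35. Stack: [35, 35]
BINARY_OP - → 35 - 35 = 0. Stack: [0]
LOAD_CONST → push 3. Stack: [0, 3]
BINARY_OP + → 0 + 3 = 3. Stack: [3]
STORE_FAST v → v=3. Stack: []
LOAD_FAST_LOAD_FAST a,w → push 35,35. Stack: [35, 35]
BINARY_OP * → 35 * 35 = 1225. Stack: [1225]
STORE_FAST q → q=1225. Stack: []
LOAD_FAST_LOAD_FAST a,q → push 35,1225. Stack: [35, 1225]
BINARY_OP ^ → 35 ^ 1225 = 1258. Stack: [1258]
LOAD_FAST a → push 35. Stack: [1258, 35]
BINARY_OP ^ → 1258 ^ 35 = 1225. Stack: [1225]
STORE_FAST z → z=1225. Stack: []
LOAD_FAST y → push 0. Stack: [0]
RETURN_VALUE → return 0.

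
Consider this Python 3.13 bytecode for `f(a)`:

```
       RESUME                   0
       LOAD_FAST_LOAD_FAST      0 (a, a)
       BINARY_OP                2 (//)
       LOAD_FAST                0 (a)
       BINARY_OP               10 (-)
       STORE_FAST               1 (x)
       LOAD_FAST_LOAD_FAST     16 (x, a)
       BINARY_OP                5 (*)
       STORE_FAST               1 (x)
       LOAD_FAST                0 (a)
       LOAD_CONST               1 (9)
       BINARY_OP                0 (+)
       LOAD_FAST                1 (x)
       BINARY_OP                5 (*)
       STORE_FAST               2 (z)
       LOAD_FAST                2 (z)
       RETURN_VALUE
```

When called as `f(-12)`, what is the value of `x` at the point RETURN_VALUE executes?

-156

LOAD_FAST_LOAD_FAST a,a → push -12,-12. Stack: [-12, -12]
BINARY_OP // → -12 // -12 = 1. Stack: [1]
LOAD_FAST a → push -12. Stack: [1, -12]
BINARY_OP - → 1 - -12 = 13. Stack: [13]
STORE_FAST x → x=13. Stack: []
LOAD_FAST_LOAD_FAST x,a → push 13,-12. Stack: [13, -12]
BINARY_OP * → 13 * -12 = -156. Stack: [-156]
STORE_FAST x → x=-156. Stack: []
LOAD_FAST a → push -12. Stack: [-12]
LOAD_CONST → push 9. Stack: [-12, 9]
BINARY_OP + → -12 + 9 = -3. Stack: [-3]
LOAD_FAST x → push -156. Stack: [-3, -156]
BINARY_OP * → -3 * -156 = 468. Stack: [468]
STORE_FAST z → z=468. Stack: []
LOAD_FAST z → push 468. Stack: [468]
RETURN_VALUE → return 468.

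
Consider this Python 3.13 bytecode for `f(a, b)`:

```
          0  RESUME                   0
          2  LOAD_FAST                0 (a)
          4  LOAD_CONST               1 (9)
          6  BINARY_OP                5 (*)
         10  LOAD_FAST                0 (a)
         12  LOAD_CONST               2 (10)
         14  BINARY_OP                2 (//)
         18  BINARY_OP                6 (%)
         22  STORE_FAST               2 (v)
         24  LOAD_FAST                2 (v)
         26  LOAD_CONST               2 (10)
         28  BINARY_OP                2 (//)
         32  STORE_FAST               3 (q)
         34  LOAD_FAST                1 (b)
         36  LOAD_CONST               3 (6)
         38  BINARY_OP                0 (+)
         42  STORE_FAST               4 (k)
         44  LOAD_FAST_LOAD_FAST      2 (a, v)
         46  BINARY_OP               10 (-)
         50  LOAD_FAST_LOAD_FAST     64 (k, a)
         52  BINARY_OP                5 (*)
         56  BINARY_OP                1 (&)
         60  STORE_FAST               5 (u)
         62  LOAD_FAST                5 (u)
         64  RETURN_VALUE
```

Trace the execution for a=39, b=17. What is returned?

LOAD_FAST a → push 39. Stack: [39]
LOAD_CONST → push 9. Stack: [39, 9]
BINARY_OP * → 39 * 9 = 351. Stack: [351]
LOAD_FAST a → push 39. Stack: [351, 39]
LOAD_CONST → push 10. Stack: [351, 39, 10]
BINARY_OP // → 39 // 10 = 3. Stack: [351, 3]
BINARY_OP % → 351 % 3 = 0. Stack: [0]
STORE_FAST v → v=0. Stack: []
LOAD_FAST v → push 0. Stack: [0]
LOAD_CONST → push 10. Stack: [0, 10]
BINARY_OP // → 0 // 10 = 0. Stack: [0]
STORE_FAST q → q=0. Stack: []
LOAD_FAST b → push 17. Stack: [17]
LOAD_CONST → push 6. Stack: [17, 6]
BINARY_OP + → 17 + 6 = 23. Stack: [23]
STORE_FAST k → k=23. Stack: []
LOAD_FAST_LOAD_FAST a,v → push 39,0. Stack: [39, 0]
BINARY_OP - → 39 - 0 = 39. Stack: [39]
LOAD_FAST_LOAD_FAST k,a → push 23,39. Stack: [39, 23, 39]
BINARY_OP * → 23 * 39 = 897. Stack: [39, 897]
BINARY_OP & → 39 & 897 = 1. Stack: [1]
STORE_FAST u → u=1. Stack: []
LOAD_FAST u → push 1. Stack: [1]
RETURN_VALUE → return 1.

1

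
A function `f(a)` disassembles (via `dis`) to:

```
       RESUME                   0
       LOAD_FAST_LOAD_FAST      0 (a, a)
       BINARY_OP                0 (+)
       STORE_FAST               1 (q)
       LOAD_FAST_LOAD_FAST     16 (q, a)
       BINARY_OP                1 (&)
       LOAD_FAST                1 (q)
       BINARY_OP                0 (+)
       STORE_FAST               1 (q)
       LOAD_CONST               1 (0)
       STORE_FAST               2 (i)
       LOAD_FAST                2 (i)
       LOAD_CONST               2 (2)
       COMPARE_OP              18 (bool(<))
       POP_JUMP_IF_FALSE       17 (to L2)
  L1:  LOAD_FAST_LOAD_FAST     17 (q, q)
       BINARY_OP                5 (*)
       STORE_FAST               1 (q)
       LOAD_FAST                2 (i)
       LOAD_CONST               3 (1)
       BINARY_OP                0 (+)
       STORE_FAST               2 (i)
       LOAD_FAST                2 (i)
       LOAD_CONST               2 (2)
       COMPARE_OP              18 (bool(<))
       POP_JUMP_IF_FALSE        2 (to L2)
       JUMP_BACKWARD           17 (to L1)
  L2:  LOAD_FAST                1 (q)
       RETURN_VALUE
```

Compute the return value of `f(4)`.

4096

LOAD_FAST_LOAD_FAST a,a → push 4,4. Stack: [4, 4]
BINARY_OP + → 4 + 4 = 8. Stack: [8]
STORE_FAST q → q=8. Stack: []
LOAD_FAST_LOAD_FAST q,a → push 8,4. Stack: [8, 4]
BINARY_OP & → 8 & 4 = 0. Stack: [0]
LOAD_FAST q → push 8. Stack: [0, 8]
BINARY_OP + → 0 + 8 = 8. Stack: [8]
STORE_FAST q → q=8. Stack: []
LOAD_CONST → push 0. Stack: [0]
STORE_FAST i → i=0. Stack: []
LOAD_FAST i → push 0. Stack: [0]
LOAD_CONST → push 2. Stack: [0, 2]
COMPARE_OP bool(<) → 0 vs 2 = True. Stack: [True]
POP_JUMP_IF_FALSE → pop True; no jump. Stack: []
LOAD_FAST_LOAD_FAST q,q → push 8,8. Stack: [8, 8]
BINARY_OP * → 8 * 8 = 64. Stack: [64]
STORE_FAST q → q=64. Stack: []
LOAD_FAST i → push 0. Stack: [0]
LOAD_CONST → push 1. Stack: [0, 1]
BINARY_OP + → 0 + 1 = 1. Stack: [1]
STORE_FAST i → i=1. Stack: []
LOAD_FAST i → push 1. Stack: [1]
LOAD_CONST → push 2. Stack: [1, 2]
COMPARE_OP bool(<) → 1 vs 2 = True. Stack: [True]
POP_JUMP_IF_FALSE → pop True; no jump. Stack: []
LOAD_FAST_LOAD_FAST q,q → push 64,64. Stack: [64, 64]
BINARY_OP * → 64 * 64 = 4096. Stack: [4096]
STORE_FAST q → q=4096. Stack: []
LOAD_FAST i → push 1. Stack: [1]
LOAD_CONST → push 1. Stack: [1, 1]
BINARY_OP + → 1 + 1 = 2. Stack: [2]
STORE_FAST i → i=2. Stack: []
LOAD_FAST i → push 2. Stack: [2]
LOAD_CONST → push 2. Stack: [2, 2]
COMPARE_OP bool(<) → 2 vs 2 = False. Stack: [False]
POP_JUMP_IF_FALSE → pop False; jump. Stack: []
LOAD_FAST q → push 4096. Stack: [4096]
RETURN_VALUE → return 4096.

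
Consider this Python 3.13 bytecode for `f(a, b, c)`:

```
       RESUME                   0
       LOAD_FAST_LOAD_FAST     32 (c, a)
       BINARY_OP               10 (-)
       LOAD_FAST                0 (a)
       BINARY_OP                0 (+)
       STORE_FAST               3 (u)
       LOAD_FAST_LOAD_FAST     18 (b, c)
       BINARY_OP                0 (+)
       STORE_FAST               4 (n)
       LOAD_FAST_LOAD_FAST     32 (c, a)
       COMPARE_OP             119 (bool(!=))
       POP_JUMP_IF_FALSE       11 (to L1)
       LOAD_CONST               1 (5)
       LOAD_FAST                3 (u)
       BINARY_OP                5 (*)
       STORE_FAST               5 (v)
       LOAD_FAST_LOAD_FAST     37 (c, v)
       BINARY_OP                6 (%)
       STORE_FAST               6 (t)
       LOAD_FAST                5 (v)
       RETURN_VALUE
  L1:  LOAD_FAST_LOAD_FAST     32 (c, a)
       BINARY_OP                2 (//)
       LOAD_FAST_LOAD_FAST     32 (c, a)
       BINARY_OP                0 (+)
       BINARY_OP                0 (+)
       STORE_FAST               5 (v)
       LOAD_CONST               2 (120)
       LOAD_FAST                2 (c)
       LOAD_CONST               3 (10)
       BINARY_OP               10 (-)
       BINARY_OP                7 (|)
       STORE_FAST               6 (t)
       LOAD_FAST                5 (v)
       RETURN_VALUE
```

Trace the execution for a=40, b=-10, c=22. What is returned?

LOAD_FAST_LOAD_FAST c,a → push 22,40. Stack: [22, 40]
BINARY_OP - → 22 - 40 = -18. Stack: [-18]
LOAD_FAST a → push 40. Stack: [-18, 40]
BINARY_OP + → -18 + 40 = 22. Stack: [22]
STORE_FAST u → u=22. Stack: []
LOAD_FAST_LOAD_FAST b,c → push -10,22. Stack: [-10, 22]
BINARY_OP + → -10 + 22 = 12. Stack: [12]
STORE_FAST n → n=12. Stack: []
LOAD_FAST_LOAD_FAST c,a → push 22,40. Stack: [22, 40]
COMPARE_OP bool(!=) → 22 vs 40 = True. Stack: [True]
POP_JUMP_IF_FALSE → pop True; no jump. Stack: []
LOAD_CONST → push 5. Stack: [5]
LOAD_FAST u → push 22. Stack: [5, 22]
BINARY_OP * → 5 * 22 = 110. Stack: [110]
STORE_FAST v → v=110. Stack: []
LOAD_FAST_LOAD_FAST c,v → push 22,110. Stack: [22, 110]
BINARY_OP % → 22 % 110 = 22. Stack: [22]
STORE_FAST t → t=22. Stack: []
LOAD_FAST v → push 110. Stack: [110]
RETURN_VALUE → return 110.

110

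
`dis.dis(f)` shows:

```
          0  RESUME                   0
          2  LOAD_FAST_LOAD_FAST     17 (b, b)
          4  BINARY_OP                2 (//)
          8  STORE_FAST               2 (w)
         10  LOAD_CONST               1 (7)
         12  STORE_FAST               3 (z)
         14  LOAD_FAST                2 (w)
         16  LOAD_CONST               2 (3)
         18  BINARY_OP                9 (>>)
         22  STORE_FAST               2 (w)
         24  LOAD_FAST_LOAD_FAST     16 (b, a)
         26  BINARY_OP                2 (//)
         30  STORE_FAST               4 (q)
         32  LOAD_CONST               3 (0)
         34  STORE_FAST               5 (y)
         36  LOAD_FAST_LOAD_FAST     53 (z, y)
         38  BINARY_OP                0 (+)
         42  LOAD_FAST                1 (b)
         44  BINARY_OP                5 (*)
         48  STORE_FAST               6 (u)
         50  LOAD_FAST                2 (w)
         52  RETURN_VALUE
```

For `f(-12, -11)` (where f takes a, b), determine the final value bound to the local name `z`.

7

LOAD_FAST_LOAD_FAST b,b → push -11,-11. Stack: [-11, -11]
BINARY_OP // → -11 // -11 = 1. Stack: [1]
STORE_FAST w → w=1. Stack: []
LOAD_CONST → push 7. Stack: [7]
STORE_FAST z → z=7. Stack: []
LOAD_FAST w → push 1. Stack: [1]
LOAD_CONST → push 3. Stack: [1, 3]
BINARY_OP >> → 1 >> 3 = 0. Stack: [0]
STORE_FAST w → w=0. Stack: []
LOAD_FAST_LOAD_FAST b,a → push -11,-12. Stack: [-11, -12]
BINARY_OP // → -11 // -12 = 0. Stack: [0]
STORE_FAST q → q=0. Stack: []
LOAD_CONST → push 0. Stack: [0]
STORE_FAST y → y=0. Stack: []
LOAD_FAST_LOAD_FAST z,y → push 7,0. Stack: [7, 0]
BINARY_OP + → 7 + 0 = 7. Stack: [7]
LOAD_FAST b → push -11. Stack: [7, -11]
BINARY_OP * → 7 * -11 = -77. Stack: [-77]
STORE_FAST u → u=-77. Stack: []
LOAD_FAST w → push 0. Stack: [0]
RETURN_VALUE → return 0.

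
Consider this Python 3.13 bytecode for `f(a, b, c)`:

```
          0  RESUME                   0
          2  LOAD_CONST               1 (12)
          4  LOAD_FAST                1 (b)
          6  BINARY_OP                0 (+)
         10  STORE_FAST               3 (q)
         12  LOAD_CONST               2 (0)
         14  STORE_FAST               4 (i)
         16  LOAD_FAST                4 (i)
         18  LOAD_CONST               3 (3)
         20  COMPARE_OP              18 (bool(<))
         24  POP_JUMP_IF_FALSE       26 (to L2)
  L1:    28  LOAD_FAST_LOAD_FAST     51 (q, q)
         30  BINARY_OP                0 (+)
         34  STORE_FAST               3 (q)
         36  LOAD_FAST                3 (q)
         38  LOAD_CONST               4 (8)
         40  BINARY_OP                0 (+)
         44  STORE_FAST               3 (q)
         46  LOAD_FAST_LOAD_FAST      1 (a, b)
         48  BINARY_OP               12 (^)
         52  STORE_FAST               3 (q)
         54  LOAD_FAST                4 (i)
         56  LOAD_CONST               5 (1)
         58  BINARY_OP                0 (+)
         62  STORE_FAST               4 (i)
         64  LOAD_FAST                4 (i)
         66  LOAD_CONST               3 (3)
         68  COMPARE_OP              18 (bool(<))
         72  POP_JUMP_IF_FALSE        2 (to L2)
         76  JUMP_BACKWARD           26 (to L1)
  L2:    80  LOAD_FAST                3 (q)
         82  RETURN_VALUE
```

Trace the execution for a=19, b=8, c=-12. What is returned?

27

LOAD_CONST → push 12. Stack: [12]
LOAD_FAST b → push 8. Stack: [12, 8]
BINARY_OP + → 12 + 8 = 20. Stack: [20]
STORE_FAST q → q=20. Stack: []
LOAD_CONST → push 0. Stack: [0]
STORE_FAST i → i=0. Stack: []
LOAD_FAST i → push 0. Stack: [0]
LOAD_CONST → push 3. Stack: [0, 3]
COMPARE_OP bool(<) → 0 vs 3 = True. Stack: [True]
POP_JUMP_IF_FALSE → pop True; no jump. Stack: []
LOAD_FAST_LOAD_FAST q,q → push 20,20. Stack: [20, 20]
BINARY_OP + → 20 + 20 = 40. Stack: [40]
STORE_FAST q → q=40. Stack: []
LOAD_FAST q → push 40. Stack: [40]
LOAD_CONST → push 8. Stack: [40, 8]
BINARY_OP + → 40 + 8 = 48. Stack: [48]
STORE_FAST q → q=48. Stack: []
LOAD_FAST_LOAD_FAST a,b → push 19,8. Stack: [19, 8]
BINARY_OP ^ → 19 ^ 8 = 27. Stack: [27]
STORE_FAST q → q=27. Stack: []
LOAD_FAST i → push 0. Stack: [0]
LOAD_CONST → push 1. Stack: [0, 1]
BINARY_OP + → 0 + 1 = 1. Stack: [1]
STORE_FAST i → i=1. Stack: []
LOAD_FAST i → push 1. Stack: [1]
LOAD_CONST → push 3. Stack: [1, 3]
COMPARE_OP bool(<) → 1 vs 3 = True. Stack: [True]
POP_JUMP_IF_FALSE → pop True; no jump. Stack: []
LOAD_FAST_LOAD_FAST q,q → push 27,27. Stack: [27, 27]
BINARY_OP + → 27 + 27 = 54. Stack: [54]
STORE_FAST q → q=54. Stack: []
LOAD_FAST q → push 54. Stack: [54]
LOAD_CONST → push 8. Stack: [54, 8]
BINARY_OP + → 54 + 8 = 62. Stack: [62]
STORE_FAST q → q=62. Stack: []
LOAD_FAST_LOAD_FAST a,b → push 19,8. Stack: [19, 8]
BINARY_OP ^ → 19 ^ 8 = 27. Stack: [27]
STORE_FAST q → q=27. Stack: []
LOAD_FAST i → push 1. Stack: [1]
LOAD_CONST → push 1. Stack: [1, 1]
BINARY_OP + → 1 + 1 = 2. Stack: [2]
STORE_FAST i → i=2. Stack: []
LOAD_FAST i → push 2. Stack: [2]
LOAD_CONST → push 3. Stack: [2, 3]
COMPARE_OP bool(<) → 2 vs 3 = True. Stack: [True]
POP_JUMP_IF_FALSE → pop True; no jump. Stack: []
LOAD_FAST_LOAD_FAST q,q → push 27,27. Stack: [27, 27]
BINARY_OP + → 27 + 27 = 54. Stack: [54]
STORE_FAST q → q=54. Stack: []
LOAD_FAST q → push 54. Stack: [54]
LOAD_CONST → push 8. Stack: [54, 8]
BINARY_OP + → 54 + 8 = 62. Stack: [62]
STORE_FAST q → q=62. Stack: []
LOAD_FAST_LOAD_FAST a,b → push 19,8. Stack: [19, 8]
BINARY_OP ^ → 19 ^ 8 = 27. Stack: [27]
STORE_FAST q → q=27. Stack: []
LOAD_FAST i → push 2. Stack: [2]
LOAD_CONST → push 1. Stack: [2, 1]
BINARY_OP + → 2 + 1 = 3. Stack: [3]
STORE_FAST i → i=3. Stack: []
LOAD_FAST i → push 3. Stack: [3]
LOAD_CONST → push 3. Stack: [3, 3]
COMPARE_OP bool(<) → 3 vs 3 = False. Stack: [False]
POP_JUMP_IF_FALSE → pop False; jump. Stack: []
LOAD_FAST q → push 27. Stack: [27]
RETURN_VALUE → return 27.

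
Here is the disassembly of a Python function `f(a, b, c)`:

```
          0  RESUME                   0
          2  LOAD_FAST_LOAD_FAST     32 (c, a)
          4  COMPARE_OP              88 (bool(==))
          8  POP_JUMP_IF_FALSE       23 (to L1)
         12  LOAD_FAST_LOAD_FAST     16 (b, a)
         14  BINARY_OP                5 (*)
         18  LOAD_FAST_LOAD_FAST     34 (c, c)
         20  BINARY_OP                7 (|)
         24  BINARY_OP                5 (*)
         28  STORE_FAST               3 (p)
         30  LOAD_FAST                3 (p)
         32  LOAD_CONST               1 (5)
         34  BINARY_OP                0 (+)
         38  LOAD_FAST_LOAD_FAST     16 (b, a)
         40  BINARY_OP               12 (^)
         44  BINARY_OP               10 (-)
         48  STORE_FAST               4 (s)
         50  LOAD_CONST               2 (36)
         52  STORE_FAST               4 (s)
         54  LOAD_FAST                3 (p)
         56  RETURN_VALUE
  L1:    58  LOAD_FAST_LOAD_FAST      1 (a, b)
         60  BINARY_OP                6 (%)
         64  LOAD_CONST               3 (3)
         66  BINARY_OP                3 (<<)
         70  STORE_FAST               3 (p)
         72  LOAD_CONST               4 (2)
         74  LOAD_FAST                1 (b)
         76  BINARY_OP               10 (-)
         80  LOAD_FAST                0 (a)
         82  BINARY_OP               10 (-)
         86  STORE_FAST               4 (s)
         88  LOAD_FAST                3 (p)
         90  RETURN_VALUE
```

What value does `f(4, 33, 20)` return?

32

LOAD_FAST_LOAD_FAST c,a → push 20,4. Stack: [20, 4]
COMPARE_OP bool(==) → 20 vs 4 = False. Stack: [False]
POP_JUMP_IF_FALSE → pop False; jump. Stack: []
LOAD_FAST_LOAD_FAST a,b → push 4,33. Stack: [4, 33]
BINARY_OP % → 4 % 33 = 4. Stack: [4]
LOAD_CONST → push 3. Stack: [4, 3]
BINARY_OP << → 4 << 3 = 32. Stack: [32]
STORE_FAST p → p=32. Stack: []
LOAD_CONST → push 2. Stack: [2]
LOAD_FAST b → push 33. Stack: [2, 33]
BINARY_OP - → 2 - 33 = -31. Stack: [-31]
LOAD_FAST a → push 4. Stack: [-31, 4]
BINARY_OP - → -31 - 4 = -35. Stack: [-35]
STORE_FAST s → s=-35. Stack: []
LOAD_FAST p → push 32. Stack: [32]
RETURN_VALUE → return 32.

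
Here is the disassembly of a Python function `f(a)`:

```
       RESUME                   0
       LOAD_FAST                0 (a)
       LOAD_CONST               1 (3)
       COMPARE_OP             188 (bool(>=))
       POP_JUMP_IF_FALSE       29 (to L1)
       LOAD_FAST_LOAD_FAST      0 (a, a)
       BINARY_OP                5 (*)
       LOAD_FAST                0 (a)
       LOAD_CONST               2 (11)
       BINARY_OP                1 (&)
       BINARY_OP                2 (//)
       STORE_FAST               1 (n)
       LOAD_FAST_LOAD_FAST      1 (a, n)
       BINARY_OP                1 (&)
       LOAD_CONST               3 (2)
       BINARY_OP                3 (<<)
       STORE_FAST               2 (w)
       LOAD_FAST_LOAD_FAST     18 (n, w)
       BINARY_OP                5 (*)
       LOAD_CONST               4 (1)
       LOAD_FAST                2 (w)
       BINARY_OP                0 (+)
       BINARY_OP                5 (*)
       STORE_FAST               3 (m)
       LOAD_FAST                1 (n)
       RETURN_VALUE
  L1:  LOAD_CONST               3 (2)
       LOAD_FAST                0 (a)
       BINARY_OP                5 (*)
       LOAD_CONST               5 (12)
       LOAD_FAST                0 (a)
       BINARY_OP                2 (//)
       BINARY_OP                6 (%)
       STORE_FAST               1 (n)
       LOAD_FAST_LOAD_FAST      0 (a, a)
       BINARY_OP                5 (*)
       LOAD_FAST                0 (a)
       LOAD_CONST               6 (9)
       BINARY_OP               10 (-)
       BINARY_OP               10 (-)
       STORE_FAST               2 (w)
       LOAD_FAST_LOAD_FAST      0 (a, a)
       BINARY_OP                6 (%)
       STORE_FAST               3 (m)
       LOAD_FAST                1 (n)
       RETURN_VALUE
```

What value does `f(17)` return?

LOAD_FAST a → push 17. Stack: [17]
LOAD_CONST → push 3. Stack: [17, 3]
COMPARE_OP bool(>=) → 17 vs 3 = True. Stack: [True]
POP_JUMP_IF_FALSE → pop True; no jump. Stack: []
LOAD_FAST_LOAD_FAST a,a → push 17,17. Stack: [17, 17]
BINARY_OP * → 17 * 17 = 289. Stack: [289]
LOAD_FAST a → push 17. Stack: [289, 17]
LOAD_CONST → push 11. Stack: [289, 17, 11]
BINARY_OP & → 17 & 11 = 1. Stack: [289, 1]
BINARY_OP // → 289 // 1 = 289. Stack: [289]
STORE_FAST n → n=289. Stack: []
LOAD_FAST_LOAD_FAST a,n → push 17,289. Stack: [17, 289]
BINARY_OP & → 17 & 289 = 1. Stack: [1]
LOAD_CONST → push 2. Stack: [1, 2]
BINARY_OP << → 1 << 2 = 4. Stack: [4]
STORE_FAST w → w=4. Stack: []
LOAD_FAST_LOAD_FAST n,w → push 289,4. Stack: [289, 4]
BINARY_OP * → 289 * 4 = 1156. Stack: [1156]
LOAD_CONST → push 1. Stack: [1156, 1]
LOAD_FAST w → push 4. Stack: [1156, 1, 4]
BINARY_OP + → 1 + 4 = 5. Stack: [1156, 5]
BINARY_OP * → 1156 * 5 = 5780. Stack: [5780]
STORE_FAST m → m=5780. Stack: []
LOAD_FAST n → push 289. Stack: [289]
RETURN_VALUE → return 289.

289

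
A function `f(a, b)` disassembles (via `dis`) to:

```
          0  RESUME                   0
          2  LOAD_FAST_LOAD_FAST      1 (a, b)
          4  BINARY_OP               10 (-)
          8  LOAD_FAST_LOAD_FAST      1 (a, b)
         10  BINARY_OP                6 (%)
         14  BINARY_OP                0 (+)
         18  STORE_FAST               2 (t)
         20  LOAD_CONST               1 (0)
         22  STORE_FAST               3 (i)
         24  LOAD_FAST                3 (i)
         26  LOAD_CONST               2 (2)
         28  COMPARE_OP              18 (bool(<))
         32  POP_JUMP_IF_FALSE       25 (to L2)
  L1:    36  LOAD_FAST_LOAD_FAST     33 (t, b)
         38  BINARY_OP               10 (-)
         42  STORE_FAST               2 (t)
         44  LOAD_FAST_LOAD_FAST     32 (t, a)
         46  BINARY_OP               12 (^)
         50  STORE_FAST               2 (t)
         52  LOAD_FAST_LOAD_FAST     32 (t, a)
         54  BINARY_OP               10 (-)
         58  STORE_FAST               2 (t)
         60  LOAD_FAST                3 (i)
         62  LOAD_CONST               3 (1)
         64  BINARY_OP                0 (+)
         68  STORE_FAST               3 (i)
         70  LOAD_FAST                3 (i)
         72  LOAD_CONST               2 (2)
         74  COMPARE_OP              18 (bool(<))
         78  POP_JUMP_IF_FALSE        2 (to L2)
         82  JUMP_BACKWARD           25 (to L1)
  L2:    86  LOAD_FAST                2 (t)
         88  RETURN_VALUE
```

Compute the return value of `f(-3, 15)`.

-6

LOAD_FAST_LOAD_FAST a,b → push -3,15. Stack: [-3, 15]
BINARY_OP - → -3 - 15 = -18. Stack: [-18]
LOAD_FAST_LOAD_FAST a,b → push -3,15. Stack: [-18, -3, 15]
BINARY_OP % → -3 % 15 = 12. Stack: [-18, 12]
BINARY_OP + → -18 + 12 = -6. Stack: [-6]
STORE_FAST t → t=-6. Stack: []
LOAD_CONST → push 0. Stack: [0]
STORE_FAST i → i=0. Stack: []
LOAD_FAST i → push 0. Stack: [0]
LOAD_CONST → push 2. Stack: [0, 2]
COMPARE_OP bool(<) → 0 vs 2 = True. Stack: [True]
POP_JUMP_IF_FALSE → pop True; no jump. Stack: []
LOAD_FAST_LOAD_FAST t,b → push -6,15. Stack: [-6, 15]
BINARY_OP - → -6 - 15 = -21. Stack: [-21]
STORE_FAST t → t=-21. Stack: []
LOAD_FAST_LOAD_FAST t,a → push -21,-3. Stack: [-21, -3]
BINARY_OP ^ → -21 ^ -3 = 22. Stack: [22]
STORE_FAST t → t=22. Stack: []
LOAD_FAST_LOAD_FAST t,a → push 22,-3. Stack: [22, -3]
BINARY_OP - → 22 - -3 = 25. Stack: [25]
STORE_FAST t → t=25. Stack: []
LOAD_FAST i → push 0. Stack: [0]
LOAD_CONST → push 1. Stack: [0, 1]
BINARY_OP + → 0 + 1 = 1. Stack: [1]
STORE_FAST i → i=1. Stack: []
LOAD_FAST i → push 1. Stack: [1]
LOAD_CONST → push 2. Stack: [1, 2]
COMPARE_OP bool(<) → 1 vs 2 = True. Stack: [True]
POP_JUMP_IF_FALSE → pop True; no jump. Stack: []
LOAD_FAST_LOAD_FAST t,b → push 25,15. Stack: [25, 15]
BINARY_OP - → 25 - 15 = 10. Stack: [10]
STORE_FAST t → t=10. Stack: []
LOAD_FAST_LOAD_FAST t,a → push 10,-3. Stack: [10, -3]
BINARY_OP ^ → 10 ^ -3 = -9. Stack: [-9]
STORE_FAST t → t=-9. Stack: []
LOAD_FAST_LOAD_FAST t,a → push -9,-3. Stack: [-9, -3]
BINARY_OP - → -9 - -3 = -6. Stack: [-6]
STORE_FAST t → t=-6. Stack: []
LOAD_FAST i → push 1. Stack: [1]
LOAD_CONST → push 1. Stack: [1, 1]
BINARY_OP + → 1 + 1 = 2. Stack: [2]
STORE_FAST i → i=2. Stack: []
LOAD_FAST i → push 2. Stack: [2]
LOAD_CONST → push 2. Stack: [2, 2]
COMPARE_OP bool(<) → 2 vs 2 = False. Stack: [False]
POP_JUMP_IF_FALSE → pop False; jump. Stack: []
LOAD_FAST t → push -6. Stack: [-6]
RETURN_VALUE → return -6.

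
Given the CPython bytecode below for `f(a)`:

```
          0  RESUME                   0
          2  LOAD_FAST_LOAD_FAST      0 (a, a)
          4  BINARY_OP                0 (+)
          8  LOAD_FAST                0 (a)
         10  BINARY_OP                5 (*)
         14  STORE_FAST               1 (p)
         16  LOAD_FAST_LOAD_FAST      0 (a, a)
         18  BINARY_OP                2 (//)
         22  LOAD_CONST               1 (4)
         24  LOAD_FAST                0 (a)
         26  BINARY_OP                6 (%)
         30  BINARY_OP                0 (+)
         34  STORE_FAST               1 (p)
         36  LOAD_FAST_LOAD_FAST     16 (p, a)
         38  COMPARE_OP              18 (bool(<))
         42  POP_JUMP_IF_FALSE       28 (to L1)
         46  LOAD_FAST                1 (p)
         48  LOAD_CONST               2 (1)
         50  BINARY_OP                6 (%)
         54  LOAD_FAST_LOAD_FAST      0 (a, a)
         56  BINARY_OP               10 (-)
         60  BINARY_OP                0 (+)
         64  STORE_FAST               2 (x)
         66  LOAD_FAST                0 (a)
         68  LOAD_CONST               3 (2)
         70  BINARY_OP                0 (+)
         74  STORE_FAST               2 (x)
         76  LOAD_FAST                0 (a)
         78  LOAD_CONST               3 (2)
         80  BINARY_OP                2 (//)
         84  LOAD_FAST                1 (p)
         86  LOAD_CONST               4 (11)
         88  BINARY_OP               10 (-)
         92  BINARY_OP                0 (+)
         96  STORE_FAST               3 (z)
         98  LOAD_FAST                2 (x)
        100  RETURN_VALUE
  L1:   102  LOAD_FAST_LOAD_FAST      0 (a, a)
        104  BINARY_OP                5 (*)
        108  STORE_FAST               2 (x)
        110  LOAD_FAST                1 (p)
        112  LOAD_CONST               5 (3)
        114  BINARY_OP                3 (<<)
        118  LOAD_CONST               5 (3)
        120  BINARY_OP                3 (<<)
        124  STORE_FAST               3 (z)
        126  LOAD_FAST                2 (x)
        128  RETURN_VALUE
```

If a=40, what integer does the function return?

LOAD_FAST_LOAD_FAST a,a → push 40,40. Stack: [40, 40]
BINARY_OP + → 40 + 40 = 80. Stack: [80]
LOAD_FAST a → push 40. Stack: [80, 40]
BINARY_OP * → 80 * 40 = 3200. Stack: [3200]
STORE_FAST p → p=3200. Stack: []
LOAD_FAST_LOAD_FAST a,a → push 40,40. Stack: [40, 40]
BINARY_OP // → 40 // 40 = 1. Stack: [1]
LOAD_CONST → push 4. Stack: [1, 4]
LOAD_FAST a → push 40. Stack: [1, 4, 40]
BINARY_OP % → 4 % 40 = 4. Stack: [1, 4]
BINARY_OP + → 1 + 4 = 5. Stack: [5]
STORE_FAST p → p=5. Stack: []
LOAD_FAST_LOAD_FAST p,a → push 5,40. Stack: [5, 40]
COMPARE_OP bool(<) → 5 vs 40 = True. Stack: [True]
POP_JUMP_IF_FALSE → pop True; no jump. Stack: []
LOAD_FAST p → push 5. Stack: [5]
LOAD_CONST → push 1. Stack: [5, 1]
BINARY_OP % → 5 % 1 = 0. Stack: [0]
LOAD_FAST_LOAD_FAST a,a → push 40,40. Stack: [0, 40, 40]
BINARY_OP - → 40 - 40 = 0. Stack: [0, 0]
BINARY_OP + → 0 + 0 = 0. Stack: [0]
STORE_FAST x → x=0. Stack: []
LOAD_FAST a → push 40. Stack: [40]
LOAD_CONST → push 2. Stack: [40, 2]
BINARY_OP + → 40 + 2 = 42. Stack: [42]
STORE_FAST x → x=42. Stack: []
LOAD_FAST a → push 40. Stack: [40]
LOAD_CONST → push 2. Stack: [40, 2]
BINARY_OP // → 40 // 2 = 20. Stack: [20]
LOAD_FAST p → push 5. Stack: [20, 5]
LOAD_CONST → push 11. Stack: [20, 5, 11]
BINARY_OP - → 5 - 11 = -6. Stack: [20, -6]
BINARY_OP + → 20 + -6 = 14. Stack: [14]
STORE_FAST z → z=14. Stack: []
LOAD_FAST x → push 42. Stack: [42]
RETURN_VALUE → return 42.

42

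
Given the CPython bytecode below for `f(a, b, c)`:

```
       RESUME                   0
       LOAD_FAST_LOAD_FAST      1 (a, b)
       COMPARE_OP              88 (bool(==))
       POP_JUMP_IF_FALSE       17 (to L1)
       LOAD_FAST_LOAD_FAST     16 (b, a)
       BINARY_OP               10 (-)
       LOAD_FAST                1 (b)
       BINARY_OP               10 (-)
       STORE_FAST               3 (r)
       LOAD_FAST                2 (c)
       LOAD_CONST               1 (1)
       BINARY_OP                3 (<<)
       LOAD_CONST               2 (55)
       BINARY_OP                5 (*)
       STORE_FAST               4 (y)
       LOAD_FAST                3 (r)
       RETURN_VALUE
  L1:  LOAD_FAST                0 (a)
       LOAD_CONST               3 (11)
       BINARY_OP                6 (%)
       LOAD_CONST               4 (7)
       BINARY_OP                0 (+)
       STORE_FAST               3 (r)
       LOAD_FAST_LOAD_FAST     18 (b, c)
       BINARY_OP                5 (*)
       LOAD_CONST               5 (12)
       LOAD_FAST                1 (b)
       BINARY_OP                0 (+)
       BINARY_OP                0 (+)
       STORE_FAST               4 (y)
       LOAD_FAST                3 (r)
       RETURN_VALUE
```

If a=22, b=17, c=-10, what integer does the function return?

7

LOAD_FAST_LOAD_FAST a,b → push 22,17. Stack: [22, 17]
COMPARE_OP bool(==) → 22 vs 17 = False. Stack: [False]
POP_JUMP_IF_FALSE → pop False; jump. Stack: []
LOAD_FAST a → push 22. Stack: [22]
LOAD_CONST → push 11. Stack: [22, 11]
BINARY_OP % → 22 % 11 = 0. Stack: [0]
LOAD_CONST → push 7. Stack: [0, 7]
BINARY_OP + → 0 + 7 = 7. Stack: [7]
STORE_FAST r → r=7. Stack: []
LOAD_FAST_LOAD_FAST b,c → push 17,-10. Stack: [17, -10]
BINARY_OP * → 17 * -10 = -170. Stack: [-170]
LOAD_CONST → push 12. Stack: [-170, 12]
LOAD_FAST b → push 17. Stack: [-170, 12, 17]
BINARY_OP + → 12 + 17 = 29. Stack: [-170, 29]
BINARY_OP + → -170 + 29 = -141. Stack: [-141]
STORE_FAST y → y=-141. Stack: []
LOAD_FAST r → push 7. Stack: [7]
RETURN_VALUE → return 7.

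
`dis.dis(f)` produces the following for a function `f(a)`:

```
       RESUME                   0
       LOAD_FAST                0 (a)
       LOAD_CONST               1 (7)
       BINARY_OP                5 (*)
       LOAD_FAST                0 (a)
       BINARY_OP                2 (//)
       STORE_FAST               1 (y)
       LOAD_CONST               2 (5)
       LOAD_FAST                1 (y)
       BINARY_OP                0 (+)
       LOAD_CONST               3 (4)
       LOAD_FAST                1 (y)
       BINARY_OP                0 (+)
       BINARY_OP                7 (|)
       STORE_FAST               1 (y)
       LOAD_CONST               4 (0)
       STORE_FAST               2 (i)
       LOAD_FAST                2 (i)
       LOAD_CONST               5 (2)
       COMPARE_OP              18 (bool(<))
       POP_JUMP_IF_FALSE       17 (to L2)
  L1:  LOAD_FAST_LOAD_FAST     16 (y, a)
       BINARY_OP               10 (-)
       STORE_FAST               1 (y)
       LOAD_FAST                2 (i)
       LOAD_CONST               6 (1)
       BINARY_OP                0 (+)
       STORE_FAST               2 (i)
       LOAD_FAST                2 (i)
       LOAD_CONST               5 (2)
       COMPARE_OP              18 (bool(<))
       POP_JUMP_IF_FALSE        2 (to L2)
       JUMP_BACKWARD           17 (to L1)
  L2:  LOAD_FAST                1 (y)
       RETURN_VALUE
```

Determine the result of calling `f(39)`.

-63

LOAD_FAST a → push 39. Stack: [39]
LOAD_CONST → push 7. Stack: [39, 7]
BINARY_OP * → 39 * 7 = 273. Stack: [273]
LOAD_FAST a → push 39. Stack: [273, 39]
BINARY_OP // → 273 // 39 = 7. Stack: [7]
STORE_FAST y → y=7. Stack: []
LOAD_CONST → push 5. Stack: [5]
LOAD_FAST y → push 7. Stack: [5, 7]
BINARY_OP + → 5 + 7 = 12. Stack: [12]
LOAD_CONST → push 4. Stack: [12, 4]
LOAD_FAST y → push 7. Stack: [12, 4, 7]
BINARY_OP + → 4 + 7 = 11. Stack: [12, 11]
BINARY_OP | → 12 | 11 = 15. Stack: [15]
STORE_FAST y → y=15. Stack: []
LOAD_CONST → push 0. Stack: [0]
STORE_FAST i → i=0. Stack: []
LOAD_FAST i → push 0. Stack: [0]
LOAD_CONST → push 2. Stack: [0, 2]
COMPARE_OP bool(<) → 0 vs 2 = True. Stack: [True]
POP_JUMP_IF_FALSE → pop True; no jump. Stack: []
LOAD_FAST_LOAD_FAST y,a → push 15,39. Stack: [15, 39]
BINARY_OP - → 15 - 39 = -24. Stack: [-24]
STORE_FAST y → y=-24. Stack: []
LOAD_FAST i → push 0. Stack: [0]
LOAD_CONST → push 1. Stack: [0, 1]
BINARY_OP + → 0 + 1 = 1. Stack: [1]
STORE_FAST i → i=1. Stack: []
LOAD_FAST i → push 1. Stack: [1]
LOAD_CONST → push 2. Stack: [1, 2]
COMPARE_OP bool(<) → 1 vs 2 = True. Stack: [True]
POP_JUMP_IF_FALSE → pop True; no jump. Stack: []
LOAD_FAST_LOAD_FAST y,a → push -24,39. Stack: [-24, 39]
BINARY_OP - → -24 - 39 = -63. Stack: [-63]
STORE_FAST y → y=-63. Stack: []
LOAD_FAST i → push 1. Stack: [1]
LOAD_CONST → push 1. Stack: [1, 1]
BINARY_OP + → 1 + 1 = 2. Stack: [2]
STORE_FAST i → i=2. Stack: []
LOAD_FAST i → push 2. Stack: [2]
LOAD_CONST → push 2. Stack: [2, 2]
COMPARE_OP bool(<) → 2 vs 2 = False. Stack: [False]
POP_JUMP_IF_FALSE → pop False; jump. Stack: []
LOAD_FAST y → push -63. Stack: [-63]
RETURN_VALUE → return -63.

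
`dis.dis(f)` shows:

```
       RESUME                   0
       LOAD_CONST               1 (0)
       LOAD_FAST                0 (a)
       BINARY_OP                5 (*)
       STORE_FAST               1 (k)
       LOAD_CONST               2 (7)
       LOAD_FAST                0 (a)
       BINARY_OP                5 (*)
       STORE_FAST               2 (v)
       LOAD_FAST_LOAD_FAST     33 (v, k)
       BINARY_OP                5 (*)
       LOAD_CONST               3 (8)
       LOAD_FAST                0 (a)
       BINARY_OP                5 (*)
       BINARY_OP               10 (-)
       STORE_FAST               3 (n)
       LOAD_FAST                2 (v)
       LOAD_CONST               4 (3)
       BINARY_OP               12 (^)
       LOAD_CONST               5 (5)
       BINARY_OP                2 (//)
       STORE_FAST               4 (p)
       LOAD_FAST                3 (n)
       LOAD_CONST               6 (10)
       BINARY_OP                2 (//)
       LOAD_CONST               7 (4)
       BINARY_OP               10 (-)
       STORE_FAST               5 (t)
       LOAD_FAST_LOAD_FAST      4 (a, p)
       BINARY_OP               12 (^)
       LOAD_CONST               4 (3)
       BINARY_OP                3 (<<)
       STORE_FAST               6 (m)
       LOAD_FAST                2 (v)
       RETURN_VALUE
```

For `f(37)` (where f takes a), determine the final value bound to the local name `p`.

51

LOAD_CONST → push 0. Stack: [0]
LOAD_FAST a → push 37. Stack: [0, 37]
BINARY_OP * → 0 * 37 = 0. Stack: [0]
STORE_FAST k → k=0. Stack: []
LOAD_CONST → push 7. Stack: [7]
LOAD_FAST a → push 37. Stack: [7, 37]
BINARY_OP * → 7 * 37 = 259. Stack: [259]
STORE_FAST v → v=259. Stack: []
LOAD_FAST_LOAD_FAST v,k → push 259,0. Stack: [259, 0]
BINARY_OP * → 259 * 0 = 0. Stack: [0]
LOAD_CONST → push 8. Stack: [0, 8]
LOAD_FAST a → push 37. Stack: [0, 8, 37]
BINARY_OP * → 8 * 37 = 296. Stack: [0, 296]
BINARY_OP - → 0 - 296 = -296. Stack: [-296]
STORE_FAST n → n=-296. Stack: []
LOAD_FAST v → push 259. Stack: [259]
LOAD_CONST → push 3. Stack: [259, 3]
BINARY_OP ^ → 259 ^ 3 = 256. Stack: [256]
LOAD_CONST → push 5. Stack: [256, 5]
BINARY_OP // → 256 // 5 = 51. Stack: [51]
STORE_FAST p → p=51. Stack: []
LOAD_FAST n → push -296. Stack: [-296]
LOAD_CONST → push 10. Stack: [-296, 10]
BINARY_OP // → -296 // 10 = -30. Stack: [-30]
LOAD_CONST → push 4. Stack: [-30, 4]
BINARY_OP - → -30 - 4 = -34. Stack: [-34]
STORE_FAST t → t=-34. Stack: []
LOAD_FAST_LOAD_FAST a,p → push 37,51. Stack: [37, 51]
BINARY_OP ^ → 37 ^ 51 = 22. Stack: [22]
LOAD_CONST → push 3. Stack: [22, 3]
BINARY_OP << → 22 << 3 = 176. Stack: [176]
STORE_FAST m → m=176. Stack: []
LOAD_FAST v → push 259. Stack: [259]
RETURN_VALUE → return 259.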